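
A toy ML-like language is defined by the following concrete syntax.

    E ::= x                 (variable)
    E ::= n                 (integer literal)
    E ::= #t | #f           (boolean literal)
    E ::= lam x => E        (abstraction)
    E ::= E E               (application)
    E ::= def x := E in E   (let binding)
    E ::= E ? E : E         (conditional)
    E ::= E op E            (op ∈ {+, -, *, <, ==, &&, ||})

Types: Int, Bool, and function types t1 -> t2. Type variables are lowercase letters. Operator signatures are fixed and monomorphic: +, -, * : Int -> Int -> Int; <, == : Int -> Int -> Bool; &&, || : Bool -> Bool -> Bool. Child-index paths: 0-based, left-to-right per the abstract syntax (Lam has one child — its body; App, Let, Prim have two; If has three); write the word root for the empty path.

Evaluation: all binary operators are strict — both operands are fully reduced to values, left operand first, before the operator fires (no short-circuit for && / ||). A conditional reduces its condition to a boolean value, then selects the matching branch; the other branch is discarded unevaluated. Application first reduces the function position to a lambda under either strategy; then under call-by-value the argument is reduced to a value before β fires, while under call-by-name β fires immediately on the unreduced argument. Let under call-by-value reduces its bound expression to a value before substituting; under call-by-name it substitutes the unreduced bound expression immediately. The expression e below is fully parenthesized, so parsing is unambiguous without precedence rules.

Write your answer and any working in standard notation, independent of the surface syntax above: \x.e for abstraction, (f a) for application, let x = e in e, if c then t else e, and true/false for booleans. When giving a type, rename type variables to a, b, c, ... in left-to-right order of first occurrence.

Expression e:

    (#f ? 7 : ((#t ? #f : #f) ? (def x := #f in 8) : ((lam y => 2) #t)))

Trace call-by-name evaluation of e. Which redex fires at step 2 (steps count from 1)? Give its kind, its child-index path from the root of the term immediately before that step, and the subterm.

Answer: if at 0 : (if true then false else false)

Derivation:
step 0: (if false then 7 else (if (if true then false else false) then (let x = false in 8) else ((\y.2) true)))
step 1: [if@root] (if (if true then false else false) then (let x = false in 8) else ((\y.2) true))
step 2: [if@0] (if false then (let x = false in 8) else ((\y.2) true))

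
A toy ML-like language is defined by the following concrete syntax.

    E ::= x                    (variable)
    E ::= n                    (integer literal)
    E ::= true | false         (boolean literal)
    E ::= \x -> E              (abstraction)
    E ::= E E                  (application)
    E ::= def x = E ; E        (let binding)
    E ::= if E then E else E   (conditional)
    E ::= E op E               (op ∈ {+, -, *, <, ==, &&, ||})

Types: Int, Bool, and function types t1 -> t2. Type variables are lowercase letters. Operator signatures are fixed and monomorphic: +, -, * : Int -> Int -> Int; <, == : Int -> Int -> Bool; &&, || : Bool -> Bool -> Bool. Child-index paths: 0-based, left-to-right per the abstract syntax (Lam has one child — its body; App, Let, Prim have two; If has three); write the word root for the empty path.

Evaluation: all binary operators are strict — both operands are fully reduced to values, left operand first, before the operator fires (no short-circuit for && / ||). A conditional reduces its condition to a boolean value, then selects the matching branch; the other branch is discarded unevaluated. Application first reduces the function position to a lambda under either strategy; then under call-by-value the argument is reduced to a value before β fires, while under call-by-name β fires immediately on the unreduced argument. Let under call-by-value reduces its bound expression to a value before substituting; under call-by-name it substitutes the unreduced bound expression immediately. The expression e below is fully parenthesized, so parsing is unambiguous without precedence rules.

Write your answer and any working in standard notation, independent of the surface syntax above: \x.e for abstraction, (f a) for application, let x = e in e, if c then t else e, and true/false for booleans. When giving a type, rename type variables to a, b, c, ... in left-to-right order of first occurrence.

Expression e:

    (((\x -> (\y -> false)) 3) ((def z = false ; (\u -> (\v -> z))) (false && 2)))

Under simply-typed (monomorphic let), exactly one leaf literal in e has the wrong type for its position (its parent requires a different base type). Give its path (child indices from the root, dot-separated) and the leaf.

Trace:
\y._ : b -> Bool
\x._ : a -> b -> Bool
  unify a -> b -> Bool ~ Int -> c
  unify a ~ Int
  unify b -> Bool ~ c
_ _ : b -> Bool
let z : Bool
z : Bool
\v._ : e -> Bool
\u._ : d -> e -> Bool
  unify Bool ~ Bool
  unify Int ~ Bool
  FAIL: mismatch Int ~ Bool

Answer: 1.1.1 : 2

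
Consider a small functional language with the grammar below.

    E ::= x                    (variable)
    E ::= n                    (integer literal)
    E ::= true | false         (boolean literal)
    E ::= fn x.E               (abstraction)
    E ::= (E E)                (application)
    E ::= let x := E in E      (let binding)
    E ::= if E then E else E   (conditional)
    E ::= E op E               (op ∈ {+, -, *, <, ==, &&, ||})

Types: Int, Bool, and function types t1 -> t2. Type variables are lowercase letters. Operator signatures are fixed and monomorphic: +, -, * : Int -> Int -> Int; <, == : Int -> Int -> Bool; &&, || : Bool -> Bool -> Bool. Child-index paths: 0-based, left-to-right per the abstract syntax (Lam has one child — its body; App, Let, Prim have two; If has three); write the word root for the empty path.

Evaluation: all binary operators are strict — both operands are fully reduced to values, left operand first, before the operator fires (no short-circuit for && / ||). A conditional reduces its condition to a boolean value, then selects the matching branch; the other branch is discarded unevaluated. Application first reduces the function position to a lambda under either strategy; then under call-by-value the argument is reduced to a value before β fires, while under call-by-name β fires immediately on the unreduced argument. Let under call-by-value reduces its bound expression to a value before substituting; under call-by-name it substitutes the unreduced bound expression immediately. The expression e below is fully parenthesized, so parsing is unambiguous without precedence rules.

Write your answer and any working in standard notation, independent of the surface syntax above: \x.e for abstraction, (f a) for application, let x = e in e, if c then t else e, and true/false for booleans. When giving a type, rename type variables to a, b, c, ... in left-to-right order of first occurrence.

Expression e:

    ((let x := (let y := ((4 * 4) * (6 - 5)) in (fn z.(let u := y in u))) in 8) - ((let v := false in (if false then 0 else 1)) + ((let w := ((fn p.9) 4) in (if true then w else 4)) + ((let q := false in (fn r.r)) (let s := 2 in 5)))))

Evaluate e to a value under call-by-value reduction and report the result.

Working:
step 0: ((let x = (let y = ((4 * 4) * (6 - 5)) in (\z.(let u = y in u))) in 8) - ((let v = false in (if false then 0 else 1)) + ((let w = ((\p.9) 4) in (if true then w else 4)) + ((let q = false in (\r.r)) (let s = 2 in 5)))))
step 1: [delta@0.0.0.0] ((let x = (let y = (16 * (6 - 5)) in (\z.(let u = y in u))) in 8) - ((let v = false in (if false then 0 else 1)) + ((let w = ((\p.9) 4) in (if true then w else 4)) + ((let q = false in (\r.r)) (let s = 2 in 5)))))
step 2: [delta@0.0.0.1] ((let x = (let y = (16 * 1) in (\z.(let u = y in u))) in 8) - ((let v = false in (if false then 0 else 1)) + ((let w = ((\p.9) 4) in (if true then w else 4)) + ((let q = false in (\r.r)) (let s = 2 in 5)))))
step 3: [delta@0.0.0] ((let x = (let y = 16 in (\z.(let u = y in u))) in 8) - ((let v = false in (if false then 0 else 1)) + ((let w = ((\p.9) 4) in (if true then w else 4)) + ((let q = false in (\r.r)) (let s = 2 in 5)))))
step 4: [let@0.0] ((let x = (\z.(let u = 16 in u)) in 8) - ((let v = false in (if false then 0 else 1)) + ((let w = ((\p.9) 4) in (if true then w else 4)) + ((let q = false in (\r.r)) (let s = 2 in 5)))))
step 5: [let@0] (8 - ((let v = false in (if false then 0 else 1)) + ((let w = ((\p.9) 4) in (if true then w else 4)) + ((let q = false in (\r.r)) (let s = 2 in 5)))))
step 6: [let@1.0] (8 - ((if false then 0 else 1) + ((let w = ((\p.9) 4) in (if true then w else 4)) + ((let q = false in (\r.r)) (let s = 2 in 5)))))
step 7: [if@1.0] (8 - (1 + ((let w = ((\p.9) 4) in (if true then w else 4)) + ((let q = false in (\r.r)) (let s = 2 in 5)))))
step 8: [beta@1.1.0.0] (8 - (1 + ((let w = 9 in (if true then w else 4)) + ((let q = false in (\r.r)) (let s = 2 in 5)))))
step 9: [let@1.1.0] (8 - (1 + ((if true then 9 else 4) + ((let q = false in (\r.r)) (let s = 2 in 5)))))
step 10: [if@1.1.0] (8 - (1 + (9 + ((let q = false in (\r.r)) (let s = 2 in 5)))))
step 11: [let@1.1.1.0] (8 - (1 + (9 + ((\r.r) (let s = 2 in 5)))))
step 12: [let@1.1.1.1] (8 - (1 + (9 + ((\r.r) 5))))
step 13: [beta@1.1.1] (8 - (1 + (9 + 5)))
step 14: [delta@1.1] (8 - (1 + 14))
step 15: [delta@1] (8 - 15)
step 16: [delta@root] -7

Answer: -7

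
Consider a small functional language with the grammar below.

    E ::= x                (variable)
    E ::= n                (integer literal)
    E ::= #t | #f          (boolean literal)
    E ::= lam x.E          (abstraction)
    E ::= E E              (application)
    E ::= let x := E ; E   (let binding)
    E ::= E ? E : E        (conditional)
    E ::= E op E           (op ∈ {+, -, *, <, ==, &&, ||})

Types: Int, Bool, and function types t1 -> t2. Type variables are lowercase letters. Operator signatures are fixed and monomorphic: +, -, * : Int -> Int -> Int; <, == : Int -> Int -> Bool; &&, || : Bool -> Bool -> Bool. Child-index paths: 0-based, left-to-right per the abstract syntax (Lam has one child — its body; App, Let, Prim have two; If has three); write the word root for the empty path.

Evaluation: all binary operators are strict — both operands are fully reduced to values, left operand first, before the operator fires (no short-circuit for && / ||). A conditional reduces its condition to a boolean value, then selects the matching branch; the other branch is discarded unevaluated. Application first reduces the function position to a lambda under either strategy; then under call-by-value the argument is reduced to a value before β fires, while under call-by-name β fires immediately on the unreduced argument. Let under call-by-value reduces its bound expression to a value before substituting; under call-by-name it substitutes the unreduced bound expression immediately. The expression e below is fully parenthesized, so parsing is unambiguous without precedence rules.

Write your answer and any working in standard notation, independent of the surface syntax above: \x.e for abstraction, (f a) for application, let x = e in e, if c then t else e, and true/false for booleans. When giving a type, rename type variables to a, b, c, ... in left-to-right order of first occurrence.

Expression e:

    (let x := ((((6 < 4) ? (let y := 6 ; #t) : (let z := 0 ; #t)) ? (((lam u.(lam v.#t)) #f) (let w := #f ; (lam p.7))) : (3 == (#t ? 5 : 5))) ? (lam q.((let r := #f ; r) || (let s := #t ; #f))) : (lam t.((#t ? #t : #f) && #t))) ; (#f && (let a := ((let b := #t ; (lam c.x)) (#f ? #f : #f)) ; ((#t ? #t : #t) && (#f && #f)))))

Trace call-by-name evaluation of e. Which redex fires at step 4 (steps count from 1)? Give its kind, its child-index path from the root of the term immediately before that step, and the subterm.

Trace:
step 0: (let x = (if (if (if (6 < 4) then (let y = 6 in true) else (let z = 0 in true)) then (((\u.(\v.true)) false) (let w = false in (\p.7))) else (3 == (if true then 5 else 5))) then (\q.((let r = false in r) || (let s = true in false))) else (\t.((if true then true else false) && true))) in (false && (let a = ((let b = true in (\c.x)) (if false then false else false)) in ((if true then true else true) && (false && false)))))
step 1: [let@root] (false && (let a = ((let b = true in (\c.(if (if (if (6 < 4) then (let y = 6 in true) else (let z = 0 in true)) then (((\u.(\v.true)) false) (let w = false in (\p.7))) else (3 == (if true then 5 else 5))) then (\q.((let r = false in r) || (let s = true in false))) else (\t.((if true then true else false) && true))))) (if false then false else false)) in ((if true then true else true) && (false && false))))
step 2: [let@1] (false && ((if true then true else true) && (false && false)))
step 3: [if@1.0] (false && (true && (false && false)))
step 4: [delta@1.1] (false && (true && false))

Answer: delta at 1.1 : (false && false)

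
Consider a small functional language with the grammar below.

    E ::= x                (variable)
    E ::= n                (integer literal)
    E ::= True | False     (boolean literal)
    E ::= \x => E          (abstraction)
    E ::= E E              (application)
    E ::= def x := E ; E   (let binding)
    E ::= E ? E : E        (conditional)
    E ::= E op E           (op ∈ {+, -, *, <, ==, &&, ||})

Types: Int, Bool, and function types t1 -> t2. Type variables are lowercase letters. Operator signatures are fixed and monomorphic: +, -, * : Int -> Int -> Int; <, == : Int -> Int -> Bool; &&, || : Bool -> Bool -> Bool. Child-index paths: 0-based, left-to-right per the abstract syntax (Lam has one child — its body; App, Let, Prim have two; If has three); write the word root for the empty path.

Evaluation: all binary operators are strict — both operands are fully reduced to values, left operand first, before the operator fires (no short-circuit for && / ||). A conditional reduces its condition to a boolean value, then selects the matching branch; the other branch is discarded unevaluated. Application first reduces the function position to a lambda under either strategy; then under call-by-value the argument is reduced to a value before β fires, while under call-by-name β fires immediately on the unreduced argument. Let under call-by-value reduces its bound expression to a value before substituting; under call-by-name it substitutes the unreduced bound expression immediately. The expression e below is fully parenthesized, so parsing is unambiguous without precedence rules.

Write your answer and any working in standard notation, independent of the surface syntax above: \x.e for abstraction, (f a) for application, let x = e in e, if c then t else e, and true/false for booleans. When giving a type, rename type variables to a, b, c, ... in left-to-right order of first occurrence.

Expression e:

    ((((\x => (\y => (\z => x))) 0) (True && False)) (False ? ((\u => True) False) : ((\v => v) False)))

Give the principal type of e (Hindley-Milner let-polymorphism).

Derivation:
x : a
\z._ : c -> a
\y._ : b -> c -> a
\x._ : a -> b -> c -> a
  unify a -> b -> c -> a ~ Int -> d
  unify a ~ Int
  unify b -> c -> Int ~ d
_ _ : b -> c -> Int
  unify Bool ~ Bool
  unify Bool ~ Bool
  unify b -> c -> Int ~ Bool -> e
  unify b ~ Bool
  unify c -> Int ~ e
_ _ : c -> Int
  unify Bool ~ Bool
\u._ : f -> Bool
  unify f -> Bool ~ Bool -> g
  unify f ~ Bool
  unify Bool ~ g
_ _ : Bool
v : h
\v._ : h -> h
  unify h -> h ~ Bool -> i
  unify h ~ Bool
  unify Bool ~ i
_ _ : Bool
  unify Bool ~ Bool
  unify c -> Int ~ Bool -> j
  unify c ~ Bool
  unify Int ~ j
_ _ : Int

Answer: Int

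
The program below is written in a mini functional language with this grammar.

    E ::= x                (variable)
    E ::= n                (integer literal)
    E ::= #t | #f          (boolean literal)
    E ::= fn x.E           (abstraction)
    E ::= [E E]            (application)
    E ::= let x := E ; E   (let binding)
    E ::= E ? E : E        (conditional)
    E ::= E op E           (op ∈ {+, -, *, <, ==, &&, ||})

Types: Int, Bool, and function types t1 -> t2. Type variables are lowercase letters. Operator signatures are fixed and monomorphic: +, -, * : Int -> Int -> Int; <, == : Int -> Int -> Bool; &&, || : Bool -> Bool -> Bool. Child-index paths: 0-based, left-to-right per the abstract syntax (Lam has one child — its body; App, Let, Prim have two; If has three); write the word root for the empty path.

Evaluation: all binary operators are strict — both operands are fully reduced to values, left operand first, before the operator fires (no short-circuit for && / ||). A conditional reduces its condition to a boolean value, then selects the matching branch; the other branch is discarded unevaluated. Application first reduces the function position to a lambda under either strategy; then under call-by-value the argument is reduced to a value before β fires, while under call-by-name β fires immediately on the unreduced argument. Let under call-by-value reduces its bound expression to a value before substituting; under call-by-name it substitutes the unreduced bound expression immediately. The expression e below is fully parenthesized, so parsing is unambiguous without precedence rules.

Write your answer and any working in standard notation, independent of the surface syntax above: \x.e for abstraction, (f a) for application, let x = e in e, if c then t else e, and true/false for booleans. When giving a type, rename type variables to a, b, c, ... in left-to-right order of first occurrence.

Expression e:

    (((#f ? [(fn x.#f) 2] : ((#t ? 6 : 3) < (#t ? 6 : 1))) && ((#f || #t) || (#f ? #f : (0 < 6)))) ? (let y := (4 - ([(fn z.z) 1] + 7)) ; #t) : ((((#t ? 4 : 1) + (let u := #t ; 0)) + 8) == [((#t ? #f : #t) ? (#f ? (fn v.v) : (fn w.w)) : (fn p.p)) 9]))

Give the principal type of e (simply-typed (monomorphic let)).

Trace:
  unify Bool ~ Bool
\x._ : a -> Bool
  unify a -> Bool ~ Int -> b
  unify a ~ Int
  unify Bool ~ b
_ _ : Bool
  unify Bool ~ Bool
  unify Int ~ Int
  unify Int ~ Int
  unify Bool ~ Bool
  unify Int ~ Int
  unify Int ~ Int
  unify Bool ~ Bool
  unify Bool ~ Bool
  unify Bool ~ Bool
  unify Bool ~ Bool
  unify Bool ~ Bool
  unify Bool ~ Bool
  unify Int ~ Int
  unify Int ~ Int
  unify Bool ~ Bool
  unify Bool ~ Bool
  unify Bool ~ Bool
  unify Bool ~ Bool
  unify Int ~ Int
z : c
\z._ : c -> c
  unify c -> c ~ Int -> d
  unify c ~ Int
  unify Int ~ d
_ _ : Int
  unify Int ~ Int
  unify Int ~ Int
  unify Int ~ Int
let y : Int
  unify Bool ~ Bool
  unify Int ~ Int
  unify Int ~ Int
let u : Bool
  unify Int ~ Int
  unify Int ~ Int
  unify Int ~ Int
  unify Int ~ Int
  unify Bool ~ Bool
  unify Bool ~ Bool
  unify Bool ~ Bool
  unify Bool ~ Bool
v : e
\v._ : e -> e
w : f
\w._ : f -> f
  unify e -> e ~ f -> f
  unify e ~ f
  unify f ~ f
p : g
\p._ : g -> g
  unify f -> f ~ g -> g
  unify f ~ g
  unify g ~ g
  unify g -> g ~ Int -> h
  unify g ~ Int
  unify Int ~ h
_ _ : Int
  unify Int ~ Int
  unify Bool ~ Bool

Answer: Bool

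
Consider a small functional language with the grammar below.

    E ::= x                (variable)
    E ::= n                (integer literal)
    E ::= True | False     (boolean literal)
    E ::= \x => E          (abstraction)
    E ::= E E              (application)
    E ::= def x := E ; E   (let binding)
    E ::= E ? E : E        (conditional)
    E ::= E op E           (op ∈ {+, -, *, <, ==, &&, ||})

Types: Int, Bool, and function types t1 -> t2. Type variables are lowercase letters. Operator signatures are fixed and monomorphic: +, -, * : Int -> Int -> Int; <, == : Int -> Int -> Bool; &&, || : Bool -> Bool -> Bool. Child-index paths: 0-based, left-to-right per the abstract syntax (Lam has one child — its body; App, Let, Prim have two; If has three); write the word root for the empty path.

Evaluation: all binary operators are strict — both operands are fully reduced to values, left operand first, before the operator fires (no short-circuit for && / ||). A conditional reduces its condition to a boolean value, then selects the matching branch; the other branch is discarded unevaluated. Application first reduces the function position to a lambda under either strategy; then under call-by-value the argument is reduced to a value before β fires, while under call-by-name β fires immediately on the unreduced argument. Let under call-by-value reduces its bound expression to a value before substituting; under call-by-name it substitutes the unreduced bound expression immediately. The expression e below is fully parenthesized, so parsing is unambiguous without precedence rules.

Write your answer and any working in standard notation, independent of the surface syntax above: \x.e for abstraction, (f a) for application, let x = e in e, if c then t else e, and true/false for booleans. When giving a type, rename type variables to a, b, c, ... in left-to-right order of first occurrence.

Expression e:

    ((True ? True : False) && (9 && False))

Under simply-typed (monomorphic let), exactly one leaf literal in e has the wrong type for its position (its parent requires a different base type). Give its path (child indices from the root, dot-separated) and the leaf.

Answer: 1.0 : 9

Derivation:
  unify Bool ~ Bool
  unify Bool ~ Bool
  unify Bool ~ Bool
  unify Int ~ Bool
  FAIL: mismatch Int ~ Bool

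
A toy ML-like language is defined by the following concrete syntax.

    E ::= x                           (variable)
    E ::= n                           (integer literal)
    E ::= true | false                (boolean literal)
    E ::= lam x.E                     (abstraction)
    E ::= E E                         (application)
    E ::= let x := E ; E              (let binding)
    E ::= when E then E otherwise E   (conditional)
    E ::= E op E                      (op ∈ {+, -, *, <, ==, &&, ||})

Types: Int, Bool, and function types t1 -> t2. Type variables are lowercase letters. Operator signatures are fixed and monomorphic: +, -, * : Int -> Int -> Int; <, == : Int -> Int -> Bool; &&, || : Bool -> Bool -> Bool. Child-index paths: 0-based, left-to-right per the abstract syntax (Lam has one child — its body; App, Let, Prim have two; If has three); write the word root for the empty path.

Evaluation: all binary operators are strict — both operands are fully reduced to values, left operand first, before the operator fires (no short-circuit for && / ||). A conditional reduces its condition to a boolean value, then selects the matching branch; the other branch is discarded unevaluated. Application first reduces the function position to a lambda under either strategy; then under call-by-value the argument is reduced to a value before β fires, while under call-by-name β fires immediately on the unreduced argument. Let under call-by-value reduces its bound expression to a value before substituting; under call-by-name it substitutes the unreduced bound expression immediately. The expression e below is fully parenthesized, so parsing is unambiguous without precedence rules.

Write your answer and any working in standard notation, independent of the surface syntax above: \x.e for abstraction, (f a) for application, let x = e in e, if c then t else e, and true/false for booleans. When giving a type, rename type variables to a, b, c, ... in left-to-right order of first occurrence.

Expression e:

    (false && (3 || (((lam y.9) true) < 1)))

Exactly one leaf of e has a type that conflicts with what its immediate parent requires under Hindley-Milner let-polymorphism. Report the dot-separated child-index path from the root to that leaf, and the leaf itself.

Derivation:
  unify Bool ~ Bool
  unify Int ~ Bool
  FAIL: mismatch Int ~ Bool

Answer: 1.0 : 3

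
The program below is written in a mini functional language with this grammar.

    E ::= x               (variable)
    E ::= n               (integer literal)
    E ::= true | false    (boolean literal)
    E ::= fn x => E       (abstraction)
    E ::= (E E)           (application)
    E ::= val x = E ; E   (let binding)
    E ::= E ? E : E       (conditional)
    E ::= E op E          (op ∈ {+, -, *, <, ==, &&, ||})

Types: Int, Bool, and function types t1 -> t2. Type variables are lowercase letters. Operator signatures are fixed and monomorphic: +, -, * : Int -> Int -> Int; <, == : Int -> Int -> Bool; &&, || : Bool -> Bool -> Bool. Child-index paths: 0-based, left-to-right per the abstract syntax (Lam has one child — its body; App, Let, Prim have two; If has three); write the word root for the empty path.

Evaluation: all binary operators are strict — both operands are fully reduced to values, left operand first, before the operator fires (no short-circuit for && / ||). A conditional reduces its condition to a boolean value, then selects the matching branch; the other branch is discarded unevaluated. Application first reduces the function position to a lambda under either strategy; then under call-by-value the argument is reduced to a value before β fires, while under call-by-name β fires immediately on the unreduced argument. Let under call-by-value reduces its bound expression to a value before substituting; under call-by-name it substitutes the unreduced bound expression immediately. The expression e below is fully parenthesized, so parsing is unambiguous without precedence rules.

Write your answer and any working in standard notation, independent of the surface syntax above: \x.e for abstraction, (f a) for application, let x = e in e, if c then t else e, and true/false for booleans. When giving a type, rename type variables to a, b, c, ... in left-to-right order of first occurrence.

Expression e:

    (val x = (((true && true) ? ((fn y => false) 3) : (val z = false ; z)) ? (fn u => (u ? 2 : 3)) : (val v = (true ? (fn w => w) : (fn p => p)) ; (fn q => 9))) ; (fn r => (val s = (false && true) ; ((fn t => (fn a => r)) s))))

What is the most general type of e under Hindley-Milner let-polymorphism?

Answer: a -> b -> a

Trace:
  unify Bool ~ Bool
  unify Bool ~ Bool
  unify Bool ~ Bool
\y._ : a -> Bool
  unify a -> Bool ~ Int -> b
  unify a ~ Int
  unify Bool ~ b
_ _ : Bool
let z : Bool
z : Bool
  unify Bool ~ Bool
  unify Bool ~ Bool
u : c
  unify c ~ Bool
  unify Int ~ Int
\u._ : Bool -> Int
  unify Bool ~ Bool
w : d
\w._ : d -> d
p : e
\p._ : e -> e
  unify d -> d ~ e -> e
  unify d ~ e
  unify e ~ e
let v : forall. e -> e
\q._ : f -> Int
  unify Bool -> Int ~ f -> Int
  unify Bool ~ f
  unify Int ~ Int
let x : Bool -> Int
  unify Bool ~ Bool
  unify Bool ~ Bool
let s : Bool
r : g
\a._ : i -> g
\t._ : h -> i -> g
s : Bool
  unify h -> i -> g ~ Bool -> j
  unify h ~ Bool
  unify i -> g ~ j
_ _ : i -> g
\r._ : g -> i -> g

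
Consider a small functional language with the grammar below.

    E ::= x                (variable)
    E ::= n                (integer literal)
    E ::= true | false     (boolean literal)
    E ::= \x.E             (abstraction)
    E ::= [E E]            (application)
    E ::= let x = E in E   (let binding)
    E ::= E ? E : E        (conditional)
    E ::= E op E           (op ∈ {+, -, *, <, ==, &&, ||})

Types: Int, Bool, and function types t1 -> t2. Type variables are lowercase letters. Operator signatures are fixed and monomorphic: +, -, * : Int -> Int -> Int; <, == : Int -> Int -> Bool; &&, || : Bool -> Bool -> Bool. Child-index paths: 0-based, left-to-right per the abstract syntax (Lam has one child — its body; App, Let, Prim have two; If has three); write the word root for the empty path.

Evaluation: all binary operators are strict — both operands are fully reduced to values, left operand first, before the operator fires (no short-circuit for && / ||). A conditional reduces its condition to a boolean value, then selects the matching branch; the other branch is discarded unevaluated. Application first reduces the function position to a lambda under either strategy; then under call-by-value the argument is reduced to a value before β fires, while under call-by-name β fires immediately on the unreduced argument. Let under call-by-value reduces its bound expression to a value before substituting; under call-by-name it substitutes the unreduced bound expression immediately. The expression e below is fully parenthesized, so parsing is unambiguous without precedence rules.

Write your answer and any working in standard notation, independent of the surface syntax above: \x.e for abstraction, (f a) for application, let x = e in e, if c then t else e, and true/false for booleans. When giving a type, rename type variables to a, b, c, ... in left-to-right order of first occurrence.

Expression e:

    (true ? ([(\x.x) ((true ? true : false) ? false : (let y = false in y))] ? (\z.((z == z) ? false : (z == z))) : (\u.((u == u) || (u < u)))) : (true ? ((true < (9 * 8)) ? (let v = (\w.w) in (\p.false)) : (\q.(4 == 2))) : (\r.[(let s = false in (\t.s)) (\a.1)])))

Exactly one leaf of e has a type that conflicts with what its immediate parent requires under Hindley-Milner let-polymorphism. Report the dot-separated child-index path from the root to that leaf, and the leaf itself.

Answer: 2.1.0.0 : true

Working:
  unify Bool ~ Bool
x : a
\x._ : a -> a
  unify Bool ~ Bool
  unify Bool ~ Bool
  unify Bool ~ Bool
let y : Bool
y : Bool
  unify Bool ~ Bool
  unify a -> a ~ Bool -> b
  unify a ~ Bool
  unify Bool ~ b
_ _ : Bool
  unify Bool ~ Bool
z : c
  unify c ~ Int
z : Int
  unify Int ~ Int
  unify Bool ~ Bool
z : Int
  unify Int ~ Int
z : Int
  unify Int ~ Int
  unify Bool ~ Bool
\z._ : Int -> Bool
u : d
  unify d ~ Int
u : Int
  unify Int ~ Int
  unify Bool ~ Bool
u : Int
  unify Int ~ Int
u : Int
  unify Int ~ Int
  unify Bool ~ Bool
\u._ : Int -> Bool
  unify Int -> Bool ~ Int -> Bool
  unify Int ~ Int
  unify Bool ~ Bool
  unify Bool ~ Bool
  unify Bool ~ Int
  FAIL: mismatch Bool ~ Int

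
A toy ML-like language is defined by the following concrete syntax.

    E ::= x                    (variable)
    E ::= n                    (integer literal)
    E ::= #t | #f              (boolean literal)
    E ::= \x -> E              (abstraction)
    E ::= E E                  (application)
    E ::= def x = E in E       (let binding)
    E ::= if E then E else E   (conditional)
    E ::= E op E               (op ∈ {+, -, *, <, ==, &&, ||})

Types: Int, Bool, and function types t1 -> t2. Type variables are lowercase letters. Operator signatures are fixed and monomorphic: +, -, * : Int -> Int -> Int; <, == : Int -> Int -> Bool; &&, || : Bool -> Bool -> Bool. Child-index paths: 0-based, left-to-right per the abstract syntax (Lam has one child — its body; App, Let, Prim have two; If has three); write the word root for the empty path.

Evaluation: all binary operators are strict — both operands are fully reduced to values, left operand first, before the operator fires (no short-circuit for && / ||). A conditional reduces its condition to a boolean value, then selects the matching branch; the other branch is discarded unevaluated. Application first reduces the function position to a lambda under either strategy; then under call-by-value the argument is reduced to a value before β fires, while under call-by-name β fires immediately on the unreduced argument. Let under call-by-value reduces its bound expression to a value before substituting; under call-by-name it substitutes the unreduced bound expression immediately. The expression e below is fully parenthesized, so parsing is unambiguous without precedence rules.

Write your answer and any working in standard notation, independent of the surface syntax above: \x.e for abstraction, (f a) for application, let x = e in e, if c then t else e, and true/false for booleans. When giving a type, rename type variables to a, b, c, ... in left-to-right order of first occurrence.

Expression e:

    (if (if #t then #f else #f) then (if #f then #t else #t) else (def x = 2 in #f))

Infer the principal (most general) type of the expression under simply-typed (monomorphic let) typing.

Answer: Bool

Derivation:
  unify Bool ~ Bool
  unify Bool ~ Bool
  unify Bool ~ Bool
  unify Bool ~ Bool
  unify Bool ~ Bool
let x : Int
  unify Bool ~ Bool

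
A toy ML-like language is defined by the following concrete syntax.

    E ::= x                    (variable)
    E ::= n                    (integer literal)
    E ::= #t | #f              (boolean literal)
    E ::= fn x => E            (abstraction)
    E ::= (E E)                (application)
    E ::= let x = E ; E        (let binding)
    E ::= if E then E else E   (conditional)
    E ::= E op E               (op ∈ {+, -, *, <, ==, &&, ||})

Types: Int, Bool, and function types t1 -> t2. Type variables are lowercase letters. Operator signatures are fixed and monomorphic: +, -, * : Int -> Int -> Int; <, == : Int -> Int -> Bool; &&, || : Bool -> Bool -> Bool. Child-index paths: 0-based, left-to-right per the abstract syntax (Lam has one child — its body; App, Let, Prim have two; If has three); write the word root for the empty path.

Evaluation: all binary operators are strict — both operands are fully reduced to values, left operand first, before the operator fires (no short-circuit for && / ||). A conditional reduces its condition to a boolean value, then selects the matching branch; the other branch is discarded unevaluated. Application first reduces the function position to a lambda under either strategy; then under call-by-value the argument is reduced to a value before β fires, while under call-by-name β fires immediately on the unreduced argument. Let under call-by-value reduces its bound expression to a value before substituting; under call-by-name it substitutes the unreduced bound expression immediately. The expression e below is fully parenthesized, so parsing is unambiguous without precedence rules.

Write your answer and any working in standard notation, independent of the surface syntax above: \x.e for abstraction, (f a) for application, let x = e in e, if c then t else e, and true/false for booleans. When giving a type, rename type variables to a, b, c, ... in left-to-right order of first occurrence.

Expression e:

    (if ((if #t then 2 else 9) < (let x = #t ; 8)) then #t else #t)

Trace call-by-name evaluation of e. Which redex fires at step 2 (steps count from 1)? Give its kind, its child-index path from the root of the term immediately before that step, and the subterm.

Derivation:
step 0: (if ((if true then 2 else 9) < (let x = true in 8)) then true else true)
step 1: [if@0.0] (if (2 < (let x = true in 8)) then true else true)
step 2: [let@0.1] (if (2 < 8) then true else true)

Answer: let at 0.1 : (let x = true in 8)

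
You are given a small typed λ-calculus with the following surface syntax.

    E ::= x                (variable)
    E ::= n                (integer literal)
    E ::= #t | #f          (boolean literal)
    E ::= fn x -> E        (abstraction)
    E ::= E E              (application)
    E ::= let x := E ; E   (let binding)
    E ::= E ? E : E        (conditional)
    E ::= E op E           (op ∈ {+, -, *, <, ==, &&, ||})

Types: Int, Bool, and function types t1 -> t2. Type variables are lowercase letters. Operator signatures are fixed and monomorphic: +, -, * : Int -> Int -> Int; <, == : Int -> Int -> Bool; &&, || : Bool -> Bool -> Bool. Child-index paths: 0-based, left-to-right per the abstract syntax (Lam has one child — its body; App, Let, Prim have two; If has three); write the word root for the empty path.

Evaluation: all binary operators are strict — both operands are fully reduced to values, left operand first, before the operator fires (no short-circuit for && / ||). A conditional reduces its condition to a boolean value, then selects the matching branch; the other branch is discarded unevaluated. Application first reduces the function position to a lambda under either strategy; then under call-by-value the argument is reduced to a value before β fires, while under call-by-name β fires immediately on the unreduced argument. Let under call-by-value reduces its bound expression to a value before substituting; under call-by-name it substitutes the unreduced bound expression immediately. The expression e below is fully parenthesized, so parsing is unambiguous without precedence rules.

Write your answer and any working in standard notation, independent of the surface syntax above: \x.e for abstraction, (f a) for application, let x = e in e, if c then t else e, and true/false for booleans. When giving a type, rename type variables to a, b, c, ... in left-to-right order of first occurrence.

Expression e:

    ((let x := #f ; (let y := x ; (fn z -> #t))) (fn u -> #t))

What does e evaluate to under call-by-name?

Working:
step 0: ((let x = false in (let y = x in (\z.true))) (\u.true))
step 1: [let@0] ((let y = false in (\z.true)) (\u.true))
step 2: [let@0] ((\z.true) (\u.true))
step 3: [beta@root] true

Answer: true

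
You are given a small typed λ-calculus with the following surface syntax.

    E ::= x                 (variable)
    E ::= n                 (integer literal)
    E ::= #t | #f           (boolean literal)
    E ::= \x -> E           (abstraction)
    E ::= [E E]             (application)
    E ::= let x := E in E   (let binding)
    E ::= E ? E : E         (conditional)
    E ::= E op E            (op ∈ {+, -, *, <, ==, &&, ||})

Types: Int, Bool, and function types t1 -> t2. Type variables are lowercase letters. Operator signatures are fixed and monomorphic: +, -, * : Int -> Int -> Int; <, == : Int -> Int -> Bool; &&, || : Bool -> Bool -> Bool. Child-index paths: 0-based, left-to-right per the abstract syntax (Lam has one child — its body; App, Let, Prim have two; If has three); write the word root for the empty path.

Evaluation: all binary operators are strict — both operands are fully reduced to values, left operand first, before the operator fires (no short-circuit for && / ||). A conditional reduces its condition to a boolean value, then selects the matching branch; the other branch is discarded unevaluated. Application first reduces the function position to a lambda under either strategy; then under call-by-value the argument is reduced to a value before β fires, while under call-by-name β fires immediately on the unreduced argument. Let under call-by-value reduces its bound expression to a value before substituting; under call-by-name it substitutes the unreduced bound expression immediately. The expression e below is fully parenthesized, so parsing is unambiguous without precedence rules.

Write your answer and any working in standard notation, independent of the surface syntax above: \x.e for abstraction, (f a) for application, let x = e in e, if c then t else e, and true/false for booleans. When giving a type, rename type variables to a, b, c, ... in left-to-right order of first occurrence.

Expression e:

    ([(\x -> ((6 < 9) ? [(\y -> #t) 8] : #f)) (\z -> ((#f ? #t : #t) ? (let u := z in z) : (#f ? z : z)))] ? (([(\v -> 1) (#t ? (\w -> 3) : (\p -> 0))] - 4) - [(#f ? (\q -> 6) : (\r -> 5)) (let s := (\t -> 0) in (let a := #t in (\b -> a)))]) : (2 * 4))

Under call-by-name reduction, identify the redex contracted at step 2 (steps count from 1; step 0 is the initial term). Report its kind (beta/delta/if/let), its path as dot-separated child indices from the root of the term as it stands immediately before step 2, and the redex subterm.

Answer: delta at 0.0 : (6 < 9)

Working:
step 0: (if ((\x.(if (6 < 9) then ((\y.true) 8) else false)) (\z.(if (if false then true else true) then (let u = z in z) else (if false then z else z)))) then ((((\v.1) (if true then (\w.3) else (\p.0))) - 4) - ((if false then (\q.6) else (\r.5)) (let s = (\t.0) in (let a = true in (\b.a))))) else (2 * 4))
step 1: [beta@0] (if (if (6 < 9) then ((\y.true) 8) else false) then ((((\v.1) (if true then (\w.3) else (\p.0))) - 4) - ((if false then (\q.6) else (\r.5)) (let s = (\t.0) in (let a = true in (\b.a))))) else (2 * 4))
step 2: [delta@0.0] (if (if true then ((\y.true) 8) else false) then ((((\v.1) (if true then (\w.3) else (\p.0))) - 4) - ((if false then (\q.6) else (\r.5)) (let s = (\t.0) in (let a = true in (\b.a))))) else (2 * 4))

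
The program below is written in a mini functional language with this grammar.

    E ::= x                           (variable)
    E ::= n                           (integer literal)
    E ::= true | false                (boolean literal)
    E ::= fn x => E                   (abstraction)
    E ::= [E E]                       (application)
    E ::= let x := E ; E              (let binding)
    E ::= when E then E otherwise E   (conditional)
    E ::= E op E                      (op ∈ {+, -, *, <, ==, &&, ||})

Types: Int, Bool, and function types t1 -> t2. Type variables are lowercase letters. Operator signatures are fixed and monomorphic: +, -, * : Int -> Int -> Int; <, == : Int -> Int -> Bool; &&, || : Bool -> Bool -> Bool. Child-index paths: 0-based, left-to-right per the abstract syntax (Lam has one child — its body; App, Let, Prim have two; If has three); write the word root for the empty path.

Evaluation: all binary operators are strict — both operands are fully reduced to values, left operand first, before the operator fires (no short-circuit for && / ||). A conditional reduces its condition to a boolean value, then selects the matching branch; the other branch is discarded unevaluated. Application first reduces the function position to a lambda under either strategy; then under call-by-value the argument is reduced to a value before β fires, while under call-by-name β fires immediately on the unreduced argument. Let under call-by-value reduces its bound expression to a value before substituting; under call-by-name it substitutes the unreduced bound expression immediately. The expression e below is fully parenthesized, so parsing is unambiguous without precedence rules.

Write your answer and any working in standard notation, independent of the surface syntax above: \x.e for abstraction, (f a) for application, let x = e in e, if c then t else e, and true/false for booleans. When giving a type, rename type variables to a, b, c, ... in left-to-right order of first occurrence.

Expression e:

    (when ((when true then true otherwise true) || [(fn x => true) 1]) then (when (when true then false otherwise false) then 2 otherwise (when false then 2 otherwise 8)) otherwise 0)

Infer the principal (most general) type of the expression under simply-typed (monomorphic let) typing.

Answer: Int

Working:
  unify Bool ~ Bool
  unify Bool ~ Bool
  unify Bool ~ Bool
\x._ : a -> Bool
  unify a -> Bool ~ Int -> b
  unify a ~ Int
  unify Bool ~ b
_ _ : Bool
  unify Bool ~ Bool
  unify Bool ~ Bool
  unify Bool ~ Bool
  unify Bool ~ Bool
  unify Bool ~ Bool
  unify Bool ~ Bool
  unify Int ~ Int
  unify Int ~ Int
  unify Int ~ Int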